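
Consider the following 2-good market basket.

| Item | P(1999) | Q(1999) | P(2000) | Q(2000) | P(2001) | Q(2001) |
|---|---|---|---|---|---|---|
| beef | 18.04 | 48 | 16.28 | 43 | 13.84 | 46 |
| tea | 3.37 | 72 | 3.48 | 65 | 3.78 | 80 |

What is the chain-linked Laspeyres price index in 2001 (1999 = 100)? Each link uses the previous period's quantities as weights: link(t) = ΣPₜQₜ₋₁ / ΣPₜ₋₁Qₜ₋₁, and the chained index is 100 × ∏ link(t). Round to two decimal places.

84.51

Link 1999→2000:
ΣP(2000)Q(1999) = 16.28×48 + 3.48×72 = 781.44 + 250.56 = 1032
ΣP(1999)Q(1999) = 18.04×48 + 3.37×72 = 865.92 + 242.64 = 1108.56
link = 1032/1108.56 = 0.930937
Link 2000→2001:
ΣP(2001)Q(2000) = 13.84×43 + 3.78×65 = 595.12 + 245.7 = 840.82
ΣP(2000)Q(2000) = 16.28×43 + 3.48×65 = 700.04 + 226.2 = 926.24
link = 840.82/926.24 = 0.907778
Chained index = 100 × 0.930937 × 0.907778 = 84.5084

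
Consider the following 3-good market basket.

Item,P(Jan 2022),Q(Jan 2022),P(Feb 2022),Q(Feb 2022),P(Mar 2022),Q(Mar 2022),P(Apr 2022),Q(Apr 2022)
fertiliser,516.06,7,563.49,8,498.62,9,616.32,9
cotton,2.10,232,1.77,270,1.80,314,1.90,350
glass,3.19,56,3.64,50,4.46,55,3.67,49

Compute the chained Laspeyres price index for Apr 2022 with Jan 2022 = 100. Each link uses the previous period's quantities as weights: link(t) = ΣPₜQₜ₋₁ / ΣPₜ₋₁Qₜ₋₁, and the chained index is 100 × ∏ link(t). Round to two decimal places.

Link Jan 2022→Feb 2022:
ΣP(Feb 2022)Q(Jan 2022) = 563.49×7 + 1.77×232 + 3.64×56 = 3944.43 + 410.64 + 203.84 = 4558.91
ΣP(Jan 2022)Q(Jan 2022) = 516.06×7 + 2.10×232 + 3.19×56 = 3612.42 + 487.2 + 178.64 = 4278.26
link = 4558.91/4278.26 = 1.065599
Link Feb 2022→Mar 2022:
ΣP(Mar 2022)Q(Feb 2022) = 498.62×8 + 1.80×270 + 4.46×50 = 3988.96 + 486 + 223 = 4697.96
ΣP(Feb 2022)Q(Feb 2022) = 563.49×8 + 1.77×270 + 3.64×50 = 4507.92 + 477.9 + 182 = 5167.82
link = 4697.96/5167.82 = 0.909080
Link Mar 2022→Apr 2022:
ΣP(Apr 2022)Q(Mar 2022) = 616.32×9 + 1.90×314 + 3.67×55 = 5546.88 + 596.6 + 201.85 = 6345.33
ΣP(Mar 2022)Q(Mar 2022) = 498.62×9 + 1.80×314 + 4.46×55 = 4487.58 + 565.2 + 245.3 = 5298.08
link = 6345.33/5298.08 = 1.197666
Chained index = 100 × 1.065599 × 0.909080 × 1.197666 = 116.0196

116.02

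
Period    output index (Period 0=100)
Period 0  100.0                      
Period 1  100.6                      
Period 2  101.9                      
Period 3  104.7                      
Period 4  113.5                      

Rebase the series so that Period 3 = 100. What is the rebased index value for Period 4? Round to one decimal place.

108.4

Rebased(Period 4) = 113.5 / 104.7 × 100 = 108.4050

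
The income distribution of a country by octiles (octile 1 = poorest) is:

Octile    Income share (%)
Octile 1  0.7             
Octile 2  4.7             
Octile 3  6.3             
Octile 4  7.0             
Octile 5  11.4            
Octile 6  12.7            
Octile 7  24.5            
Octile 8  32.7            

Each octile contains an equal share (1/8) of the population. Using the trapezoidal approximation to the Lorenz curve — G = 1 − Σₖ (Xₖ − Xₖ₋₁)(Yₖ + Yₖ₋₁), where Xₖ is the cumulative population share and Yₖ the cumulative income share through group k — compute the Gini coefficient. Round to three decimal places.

Cumulative income shares Yₖ: 0.0070, 0.0540, 0.1170, 0.1870, 0.3010, 0.4280, 0.6730, 1.0000
Σ (Xₖ−Xₖ₋₁)(Yₖ+Yₖ₋₁) = (1/8)(0.0070+0.0000) + (1/8)(0.0540+0.0070) + (1/8)(0.1170+0.0540) + (1/8)(0.1870+0.1170) + (1/8)(0.3010+0.1870) + (1/8)(0.4280+0.3010) + (1/8)(0.6730+0.4280) + (1/8)(1.0000+0.6730)
  = 0.0009 + 0.0076 + 0.0214 + 0.0380 + 0.0610 + 0.0911 + 0.1376 + 0.2091 = 0.5667
G = 1 − 0.5667 = 0.4333

0.433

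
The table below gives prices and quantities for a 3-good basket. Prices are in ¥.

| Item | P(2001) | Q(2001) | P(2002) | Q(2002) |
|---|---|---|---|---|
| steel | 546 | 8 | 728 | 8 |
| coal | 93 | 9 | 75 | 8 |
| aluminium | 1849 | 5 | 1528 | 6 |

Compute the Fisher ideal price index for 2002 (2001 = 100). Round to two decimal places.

97.03

Laspeyres component (base-period weights):
ΣP(2002)Q(2001) = 728×8 + 75×9 + 1528×5 = 5824 + 675 + 7640 = 14139
ΣP(2001)Q(2001) = 546×8 + 93×9 + 1849×5 = 4368 + 837 + 9245 = 14450
L = 14139 / 14450 × 100 = 97.8478
Paasche component (current-period weights):
ΣP(2002)Q(2002) = 728×8 + 75×8 + 1528×6 = 5824 + 600 + 9168 = 15592
ΣP(2001)Q(2002) = 546×8 + 93×8 + 1849×6 = 4368 + 744 + 11094 = 16206
P = 15592 / 16206 × 100 = 96.2113
Fisher = √(L × P) = √(97.8478 × 96.2113) = 97.0261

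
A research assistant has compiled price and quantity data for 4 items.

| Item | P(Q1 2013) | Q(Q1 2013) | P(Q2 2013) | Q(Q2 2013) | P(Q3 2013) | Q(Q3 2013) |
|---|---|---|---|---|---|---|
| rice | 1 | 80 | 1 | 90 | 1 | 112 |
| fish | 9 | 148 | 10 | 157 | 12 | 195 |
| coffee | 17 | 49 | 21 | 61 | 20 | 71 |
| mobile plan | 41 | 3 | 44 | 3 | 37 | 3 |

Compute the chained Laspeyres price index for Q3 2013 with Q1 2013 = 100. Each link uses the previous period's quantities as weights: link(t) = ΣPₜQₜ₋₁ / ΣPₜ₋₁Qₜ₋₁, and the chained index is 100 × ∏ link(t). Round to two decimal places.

123.58

Link Q1 2013→Q2 2013:
ΣP(Q2 2013)Q(Q1 2013) = 1×80 + 10×148 + 21×49 + 44×3 = 80 + 1480 + 1029 + 132 = 2721
ΣP(Q1 2013)Q(Q1 2013) = 1×80 + 9×148 + 17×49 + 41×3 = 80 + 1332 + 833 + 123 = 2368
link = 2721/2368 = 1.149071
Link Q2 2013→Q3 2013:
ΣP(Q3 2013)Q(Q2 2013) = 1×90 + 12×157 + 20×61 + 37×3 = 90 + 1884 + 1220 + 111 = 3305
ΣP(Q2 2013)Q(Q2 2013) = 1×90 + 10×157 + 21×61 + 44×3 = 90 + 1570 + 1281 + 132 = 3073
link = 3305/3073 = 1.075496
Chained index = 100 × 1.149071 × 1.075496 = 123.5822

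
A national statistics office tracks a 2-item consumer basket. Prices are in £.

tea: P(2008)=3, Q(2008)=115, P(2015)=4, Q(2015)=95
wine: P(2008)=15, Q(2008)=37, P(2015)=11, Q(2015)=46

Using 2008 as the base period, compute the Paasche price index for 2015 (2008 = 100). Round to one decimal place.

Paasche price index uses current-period quantities as weights.
ΣP(2015)·Q(2015) = 4×95 + 11×46 = 380 + 506 = 886
ΣP(2008)·Q(2015) = 3×95 + 15×46 = 285 + 690 = 975
Index = 886 / 975 × 100 = 90.8718

90.9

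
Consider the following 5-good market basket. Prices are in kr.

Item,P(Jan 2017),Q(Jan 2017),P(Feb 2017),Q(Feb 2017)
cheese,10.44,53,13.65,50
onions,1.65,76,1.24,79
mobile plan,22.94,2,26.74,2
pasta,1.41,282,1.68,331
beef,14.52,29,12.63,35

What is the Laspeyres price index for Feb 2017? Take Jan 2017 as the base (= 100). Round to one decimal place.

110.9

Laspeyres price index uses base-period quantities as weights.
ΣP(Feb 2017)·Q(Jan 2017) = 13.65×53 + 1.24×76 + 26.74×2 + 1.68×282 + 12.63×29 = 723.45 + 94.24 + 53.48 + 473.76 + 366.27 = 1711.2
ΣP(Jan 2017)·Q(Jan 2017) = 10.44×53 + 1.65×76 + 22.94×2 + 1.41×282 + 14.52×29 = 553.32 + 125.4 + 45.88 + 397.62 + 421.08 = 1543.3
Index = 1711.2 / 1543.3 × 100 = 110.8793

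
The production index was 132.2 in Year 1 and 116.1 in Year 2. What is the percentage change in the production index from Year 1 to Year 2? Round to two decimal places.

Change = (116.1 − 132.2) / 132.2 × 100
       = -16.1 / 132.2 × 100 = -12.1785%

-12.18%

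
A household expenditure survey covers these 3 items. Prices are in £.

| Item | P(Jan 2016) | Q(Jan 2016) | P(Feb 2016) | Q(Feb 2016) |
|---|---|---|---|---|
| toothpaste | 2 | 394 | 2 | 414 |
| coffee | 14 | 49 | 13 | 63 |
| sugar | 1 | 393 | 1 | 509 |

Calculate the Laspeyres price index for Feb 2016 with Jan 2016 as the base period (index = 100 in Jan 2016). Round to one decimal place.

Laspeyres price index uses base-period quantities as weights.
ΣP(Feb 2016)·Q(Jan 2016) = 2×394 + 13×49 + 1×393 = 788 + 637 + 393 = 1818
ΣP(Jan 2016)·Q(Jan 2016) = 2×394 + 14×49 + 1×393 = 788 + 686 + 393 = 1867
Index = 1818 / 1867 × 100 = 97.3755

97.4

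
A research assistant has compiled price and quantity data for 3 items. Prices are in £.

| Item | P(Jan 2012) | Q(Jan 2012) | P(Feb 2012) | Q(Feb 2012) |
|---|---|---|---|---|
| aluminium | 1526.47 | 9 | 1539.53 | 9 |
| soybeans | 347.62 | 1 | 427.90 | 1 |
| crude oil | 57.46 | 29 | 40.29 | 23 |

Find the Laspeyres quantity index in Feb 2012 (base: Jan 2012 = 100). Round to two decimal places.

97.81

Laspeyres quantity index uses base-period prices as weights.
ΣP(Jan 2012)·Q(Feb 2012) = 1526.47×9 + 347.62×1 + 57.46×23 = 13738.23 + 347.62 + 1321.58 = 15407.43
ΣP(Jan 2012)·Q(Jan 2012) = 1526.47×9 + 347.62×1 + 57.46×29 = 13738.23 + 347.62 + 1666.34 = 15752.19
Index = 15407.43 / 15752.19 × 100 = 97.8114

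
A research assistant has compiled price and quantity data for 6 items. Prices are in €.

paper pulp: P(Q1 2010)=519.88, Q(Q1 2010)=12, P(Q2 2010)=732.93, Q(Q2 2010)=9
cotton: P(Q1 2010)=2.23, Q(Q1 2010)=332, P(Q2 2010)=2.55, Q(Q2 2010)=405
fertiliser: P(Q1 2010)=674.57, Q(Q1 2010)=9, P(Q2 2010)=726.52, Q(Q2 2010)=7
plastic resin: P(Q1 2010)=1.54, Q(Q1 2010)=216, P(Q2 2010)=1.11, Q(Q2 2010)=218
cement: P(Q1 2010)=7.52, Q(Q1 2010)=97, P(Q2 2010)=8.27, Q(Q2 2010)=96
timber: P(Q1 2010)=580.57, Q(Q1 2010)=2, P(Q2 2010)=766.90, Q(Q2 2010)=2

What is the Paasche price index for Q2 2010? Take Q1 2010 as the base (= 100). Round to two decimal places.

Paasche price index uses current-period quantities as weights.
ΣP(Q2 2010)·Q(Q2 2010) = 732.93×9 + 2.55×405 + 726.52×7 + 1.11×218 + 8.27×96 + 766.90×2 = 6596.37 + 1032.75 + 5085.64 + 241.98 + 793.92 + 1533.8 = 15284.46
ΣP(Q1 2010)·Q(Q2 2010) = 519.88×9 + 2.23×405 + 674.57×7 + 1.54×218 + 7.52×96 + 580.57×2 = 4678.92 + 903.15 + 4721.99 + 335.72 + 721.92 + 1161.14 = 12522.84
Index = 15284.46 / 12522.84 × 100 = 122.0527

122.05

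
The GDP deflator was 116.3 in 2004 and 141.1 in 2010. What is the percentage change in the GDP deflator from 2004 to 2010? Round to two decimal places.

21.32%

Change = (141.1 − 116.3) / 116.3 × 100
       = 24.8 / 116.3 × 100 = 21.3242%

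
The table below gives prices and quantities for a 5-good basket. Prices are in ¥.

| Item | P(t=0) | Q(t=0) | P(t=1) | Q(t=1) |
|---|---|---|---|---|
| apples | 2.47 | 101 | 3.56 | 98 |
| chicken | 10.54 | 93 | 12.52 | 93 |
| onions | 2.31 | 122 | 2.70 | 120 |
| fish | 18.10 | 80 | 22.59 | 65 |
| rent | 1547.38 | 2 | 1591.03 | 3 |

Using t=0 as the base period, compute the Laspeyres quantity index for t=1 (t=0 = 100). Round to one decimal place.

Laspeyres quantity index uses base-period prices as weights.
ΣP(t=0)·Q(t=1) = 2.47×98 + 10.54×93 + 2.31×120 + 18.10×65 + 1547.38×3 = 242.06 + 980.22 + 277.2 + 1176.5 + 4642.14 = 7318.12
ΣP(t=0)·Q(t=0) = 2.47×101 + 10.54×93 + 2.31×122 + 18.10×80 + 1547.38×2 = 249.47 + 980.22 + 281.82 + 1448 + 3094.76 = 6054.27
Index = 7318.12 / 6054.27 × 100 = 120.8753

120.9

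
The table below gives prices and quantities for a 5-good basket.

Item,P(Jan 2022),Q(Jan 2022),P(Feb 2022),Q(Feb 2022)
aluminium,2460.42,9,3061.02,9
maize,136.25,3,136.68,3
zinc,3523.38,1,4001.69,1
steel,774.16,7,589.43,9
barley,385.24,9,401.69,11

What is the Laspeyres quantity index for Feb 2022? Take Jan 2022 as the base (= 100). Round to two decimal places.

106.63

Laspeyres quantity index uses base-period prices as weights.
ΣP(Jan 2022)·Q(Feb 2022) = 2460.42×9 + 136.25×3 + 3523.38×1 + 774.16×9 + 385.24×11 = 22143.78 + 408.75 + 3523.38 + 6967.44 + 4237.64 = 37280.99
ΣP(Jan 2022)·Q(Jan 2022) = 2460.42×9 + 136.25×3 + 3523.38×1 + 774.16×7 + 385.24×9 = 22143.78 + 408.75 + 3523.38 + 5419.12 + 3467.16 = 34962.19
Index = 37280.99 / 34962.19 × 100 = 106.6323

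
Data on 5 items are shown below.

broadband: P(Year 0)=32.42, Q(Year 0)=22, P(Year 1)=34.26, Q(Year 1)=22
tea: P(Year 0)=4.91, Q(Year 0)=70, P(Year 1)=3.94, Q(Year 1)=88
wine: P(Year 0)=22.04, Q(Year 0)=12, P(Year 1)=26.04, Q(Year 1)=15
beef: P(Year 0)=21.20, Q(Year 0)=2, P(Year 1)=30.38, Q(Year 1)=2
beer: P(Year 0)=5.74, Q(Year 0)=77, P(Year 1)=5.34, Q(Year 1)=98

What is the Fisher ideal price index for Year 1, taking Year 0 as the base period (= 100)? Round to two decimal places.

Laspeyres component (base-period weights):
ΣP(Year 1)Q(Year 0) = 34.26×22 + 3.94×70 + 26.04×12 + 30.38×2 + 5.34×77 = 753.72 + 275.8 + 312.48 + 60.76 + 411.18 = 1813.94
ΣP(Year 0)Q(Year 0) = 32.42×22 + 4.91×70 + 22.04×12 + 21.20×2 + 5.74×77 = 713.24 + 343.7 + 264.48 + 42.4 + 441.98 = 1805.8
L = 1813.94 / 1805.8 × 100 = 100.4508
Paasche component (current-period weights):
ΣP(Year 1)Q(Year 1) = 34.26×22 + 3.94×88 + 26.04×15 + 30.38×2 + 5.34×98 = 753.72 + 346.72 + 390.6 + 60.76 + 523.32 = 2075.12
ΣP(Year 0)Q(Year 1) = 32.42×22 + 4.91×88 + 22.04×15 + 21.20×2 + 5.74×98 = 713.24 + 432.08 + 330.6 + 42.4 + 562.52 = 2080.84
P = 2075.12 / 2080.84 × 100 = 99.7251
Fisher = √(L × P) = √(100.4508 × 99.7251) = 100.0873

100.09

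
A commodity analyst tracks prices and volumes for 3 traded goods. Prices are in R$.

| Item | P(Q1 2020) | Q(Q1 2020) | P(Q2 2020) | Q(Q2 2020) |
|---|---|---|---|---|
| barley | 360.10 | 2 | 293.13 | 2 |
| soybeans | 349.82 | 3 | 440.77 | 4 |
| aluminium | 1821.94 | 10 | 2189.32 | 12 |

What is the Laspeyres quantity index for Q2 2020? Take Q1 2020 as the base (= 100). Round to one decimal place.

120.0

Laspeyres quantity index uses base-period prices as weights.
ΣP(Q1 2020)·Q(Q2 2020) = 360.10×2 + 349.82×4 + 1821.94×12 = 720.2 + 1399.28 + 21863.28 = 23982.76
ΣP(Q1 2020)·Q(Q1 2020) = 360.10×2 + 349.82×3 + 1821.94×10 = 720.2 + 1049.46 + 18219.4 = 19989.06
Index = 23982.76 / 19989.06 × 100 = 119.9794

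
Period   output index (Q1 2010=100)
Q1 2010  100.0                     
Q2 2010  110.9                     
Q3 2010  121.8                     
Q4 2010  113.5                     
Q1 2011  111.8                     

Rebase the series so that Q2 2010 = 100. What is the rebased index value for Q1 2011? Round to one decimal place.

100.8

Rebased(Q1 2011) = 111.8 / 110.9 × 100 = 100.8115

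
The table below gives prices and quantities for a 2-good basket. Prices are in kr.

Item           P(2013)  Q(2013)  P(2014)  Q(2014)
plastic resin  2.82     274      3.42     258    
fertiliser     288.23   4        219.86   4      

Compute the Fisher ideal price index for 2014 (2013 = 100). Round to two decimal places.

Laspeyres component (base-period weights):
ΣP(2014)Q(2013) = 3.42×274 + 219.86×4 = 937.08 + 879.44 = 1816.52
ΣP(2013)Q(2013) = 2.82×274 + 288.23×4 = 772.68 + 1152.92 = 1925.6
L = 1816.52 / 1925.6 × 100 = 94.3353
Paasche component (current-period weights):
ΣP(2014)Q(2014) = 3.42×258 + 219.86×4 = 882.36 + 879.44 = 1761.8
ΣP(2013)Q(2014) = 2.82×258 + 288.23×4 = 727.56 + 1152.92 = 1880.48
P = 1761.8 / 1880.48 × 100 = 93.6888
Fisher = √(L × P) = √(94.3353 × 93.6888) = 94.0115

94.01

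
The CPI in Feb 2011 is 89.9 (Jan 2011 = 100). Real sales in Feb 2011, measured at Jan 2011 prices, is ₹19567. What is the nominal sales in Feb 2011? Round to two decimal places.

17590.73

Nominal = Real × (Index/100) = 19567 × (89.9/100)
        = 19567 × 0.899 = 17590.7330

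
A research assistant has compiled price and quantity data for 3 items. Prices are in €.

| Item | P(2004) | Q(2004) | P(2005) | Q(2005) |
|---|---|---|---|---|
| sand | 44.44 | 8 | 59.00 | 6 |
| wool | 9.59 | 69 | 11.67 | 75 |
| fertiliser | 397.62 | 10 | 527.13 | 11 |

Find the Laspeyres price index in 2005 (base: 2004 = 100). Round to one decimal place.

Laspeyres price index uses base-period quantities as weights.
ΣP(2005)·Q(2004) = 59.00×8 + 11.67×69 + 527.13×10 = 472 + 805.23 + 5271.3 = 6548.53
ΣP(2004)·Q(2004) = 44.44×8 + 9.59×69 + 397.62×10 = 355.52 + 661.71 + 3976.2 = 4993.43
Index = 6548.53 / 4993.43 × 100 = 131.1429

131.1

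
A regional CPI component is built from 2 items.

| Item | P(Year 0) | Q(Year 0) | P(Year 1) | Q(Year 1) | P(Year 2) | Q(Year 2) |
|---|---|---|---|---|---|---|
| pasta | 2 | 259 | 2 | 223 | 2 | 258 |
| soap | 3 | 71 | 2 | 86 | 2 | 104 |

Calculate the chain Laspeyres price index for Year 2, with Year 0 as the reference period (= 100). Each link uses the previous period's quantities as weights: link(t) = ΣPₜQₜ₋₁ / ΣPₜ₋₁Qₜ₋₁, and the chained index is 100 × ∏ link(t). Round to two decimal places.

90.29

Link Year 0→Year 1:
ΣP(Year 1)Q(Year 0) = 2×259 + 2×71 = 518 + 142 = 660
ΣP(Year 0)Q(Year 0) = 2×259 + 3×71 = 518 + 213 = 731
link = 660/731 = 0.902873
Link Year 1→Year 2:
ΣP(Year 2)Q(Year 1) = 2×223 + 2×86 = 446 + 172 = 618
ΣP(Year 1)Q(Year 1) = 2×223 + 2×86 = 446 + 172 = 618
link = 618/618 = 1.000000
Chained index = 100 × 0.902873 × 1.000000 = 90.2873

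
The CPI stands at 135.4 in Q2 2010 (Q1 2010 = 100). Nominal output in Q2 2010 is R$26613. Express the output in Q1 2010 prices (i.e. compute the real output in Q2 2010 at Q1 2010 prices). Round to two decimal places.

Real = Nominal ÷ (Index/100) = 26613 ÷ (135.4/100)
     = 26613 ÷ 1.354 = 19655.0960

19655.10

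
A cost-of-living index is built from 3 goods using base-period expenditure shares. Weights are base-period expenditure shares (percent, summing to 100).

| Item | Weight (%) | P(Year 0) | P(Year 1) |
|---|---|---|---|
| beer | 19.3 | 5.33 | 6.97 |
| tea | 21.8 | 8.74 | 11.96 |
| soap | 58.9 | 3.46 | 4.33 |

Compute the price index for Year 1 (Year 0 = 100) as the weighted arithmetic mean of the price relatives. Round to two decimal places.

beer: 19.3 × (6.97/5.33) = 19.3 × 1.307692 = 25.2385
tea: 21.8 × (11.96/8.74) = 21.8 × 1.368421 = 29.8316
soap: 58.9 × (4.33/3.46) = 58.9 × 1.251445 = 73.7101
Index = Σ wᵢ·(p₁ᵢ/p₀ᵢ) = 25.2385 + 29.8316 + 73.7101 = 128.7802

128.78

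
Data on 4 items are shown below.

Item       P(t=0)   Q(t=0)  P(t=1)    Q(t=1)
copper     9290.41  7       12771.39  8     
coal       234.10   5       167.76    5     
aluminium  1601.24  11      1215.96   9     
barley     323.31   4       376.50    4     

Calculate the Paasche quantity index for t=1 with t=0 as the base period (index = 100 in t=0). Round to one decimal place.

109.8

Paasche quantity index uses current-period prices as weights.
ΣP(t=1)·Q(t=1) = 12771.39×8 + 167.76×5 + 1215.96×9 + 376.50×4 = 102171.12 + 838.8 + 10943.64 + 1506 = 115459.56
ΣP(t=1)·Q(t=0) = 12771.39×7 + 167.76×5 + 1215.96×11 + 376.50×4 = 89399.73 + 838.8 + 13375.56 + 1506 = 105120.09
Index = 115459.56 / 105120.09 × 100 = 109.8359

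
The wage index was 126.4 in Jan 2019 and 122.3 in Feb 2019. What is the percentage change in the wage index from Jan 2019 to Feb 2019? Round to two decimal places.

-3.24%

Change = (122.3 − 126.4) / 126.4 × 100
       = -4.1 / 126.4 × 100 = -3.2437%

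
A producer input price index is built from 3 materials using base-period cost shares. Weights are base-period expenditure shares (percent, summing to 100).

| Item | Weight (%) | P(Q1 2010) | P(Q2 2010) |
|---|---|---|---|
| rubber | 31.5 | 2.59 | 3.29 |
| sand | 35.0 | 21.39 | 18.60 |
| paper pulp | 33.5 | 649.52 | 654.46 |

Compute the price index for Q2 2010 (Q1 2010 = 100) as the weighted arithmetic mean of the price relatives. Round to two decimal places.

rubber: 31.5 × (3.29/2.59) = 31.5 × 1.270270 = 40.0135
sand: 35.0 × (18.60/21.39) = 35.0 × 0.869565 = 30.4348
paper pulp: 33.5 × (654.46/649.52) = 33.5 × 1.007606 = 33.7548
Index = Σ wᵢ·(p₁ᵢ/p₀ᵢ) = 40.0135 + 30.4348 + 33.7548 = 104.2031

104.20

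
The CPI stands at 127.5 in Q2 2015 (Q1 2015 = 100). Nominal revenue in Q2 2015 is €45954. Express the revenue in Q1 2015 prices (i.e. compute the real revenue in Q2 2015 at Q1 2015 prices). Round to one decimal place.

Real = Nominal ÷ (Index/100) = 45954 ÷ (127.5/100)
     = 45954 ÷ 1.275 = 36042.3529

36042.4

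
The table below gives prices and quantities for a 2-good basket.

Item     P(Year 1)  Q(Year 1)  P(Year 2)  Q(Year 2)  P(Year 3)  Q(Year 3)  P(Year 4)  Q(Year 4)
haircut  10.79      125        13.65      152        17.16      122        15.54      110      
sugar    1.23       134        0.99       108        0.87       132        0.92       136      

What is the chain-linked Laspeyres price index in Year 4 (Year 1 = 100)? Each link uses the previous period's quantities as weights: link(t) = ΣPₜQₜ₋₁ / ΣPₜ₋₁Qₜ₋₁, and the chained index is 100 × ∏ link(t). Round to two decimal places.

Link Year 1→Year 2:
ΣP(Year 2)Q(Year 1) = 13.65×125 + 0.99×134 = 1706.25 + 132.66 = 1838.91
ΣP(Year 1)Q(Year 1) = 10.79×125 + 1.23×134 = 1348.75 + 164.82 = 1513.57
link = 1838.91/1513.57 = 1.214949
Link Year 2→Year 3:
ΣP(Year 3)Q(Year 2) = 17.16×152 + 0.87×108 = 2608.32 + 93.96 = 2702.28
ΣP(Year 2)Q(Year 2) = 13.65×152 + 0.99×108 = 2074.8 + 106.92 = 2181.72
link = 2702.28/2181.72 = 1.238601
Link Year 3→Year 4:
ΣP(Year 4)Q(Year 3) = 15.54×122 + 0.92×132 = 1895.88 + 121.44 = 2017.32
ΣP(Year 3)Q(Year 3) = 17.16×122 + 0.87×132 = 2093.52 + 114.84 = 2208.36
link = 2017.32/2208.36 = 0.913492
Chained index = 100 × 1.214949 × 1.238601 × 0.913492 = 137.4657

137.47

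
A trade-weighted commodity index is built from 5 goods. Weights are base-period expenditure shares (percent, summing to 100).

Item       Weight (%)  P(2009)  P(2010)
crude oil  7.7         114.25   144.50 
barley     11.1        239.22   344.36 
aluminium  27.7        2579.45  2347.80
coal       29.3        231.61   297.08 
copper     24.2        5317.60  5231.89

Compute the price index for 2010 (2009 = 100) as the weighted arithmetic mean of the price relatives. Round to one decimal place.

crude oil: 7.7 × (144.50/114.25) = 7.7 × 1.264770 = 9.7387
barley: 11.1 × (344.36/239.22) = 11.1 × 1.439512 = 15.9786
aluminium: 27.7 × (2347.80/2579.45) = 27.7 × 0.910194 = 25.2124
coal: 29.3 × (297.08/231.61) = 29.3 × 1.282673 = 37.5823
copper: 24.2 × (5231.89/5317.60) = 24.2 × 0.983882 = 23.8099
Index = Σ wᵢ·(p₁ᵢ/p₀ᵢ) = 9.7387 + 15.9786 + 25.2124 + 37.5823 + 23.8099 = 112.3220

112.3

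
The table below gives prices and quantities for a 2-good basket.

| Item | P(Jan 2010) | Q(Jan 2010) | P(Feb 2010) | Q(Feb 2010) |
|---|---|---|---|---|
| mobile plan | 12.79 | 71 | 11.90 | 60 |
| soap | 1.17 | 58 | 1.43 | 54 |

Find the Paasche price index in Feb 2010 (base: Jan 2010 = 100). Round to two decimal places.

95.26

Paasche price index uses current-period quantities as weights.
ΣP(Feb 2010)·Q(Feb 2010) = 11.90×60 + 1.43×54 = 714 + 77.22 = 791.22
ΣP(Jan 2010)·Q(Feb 2010) = 12.79×60 + 1.17×54 = 767.4 + 63.18 = 830.58
Index = 791.22 / 830.58 × 100 = 95.2611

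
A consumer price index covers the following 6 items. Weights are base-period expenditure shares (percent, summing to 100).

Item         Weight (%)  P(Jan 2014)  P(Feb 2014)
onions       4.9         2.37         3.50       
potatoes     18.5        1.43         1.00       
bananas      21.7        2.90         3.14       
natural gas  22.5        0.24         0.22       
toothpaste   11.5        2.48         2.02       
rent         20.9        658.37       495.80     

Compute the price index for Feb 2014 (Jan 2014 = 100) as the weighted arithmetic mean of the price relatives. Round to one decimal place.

onions: 4.9 × (3.50/2.37) = 4.9 × 1.476793 = 7.2363
potatoes: 18.5 × (1.00/1.43) = 18.5 × 0.699301 = 12.9371
bananas: 21.7 × (3.14/2.90) = 21.7 × 1.082759 = 23.4959
natural gas: 22.5 × (0.22/0.24) = 22.5 × 0.916667 = 20.6250
toothpaste: 11.5 × (2.02/2.48) = 11.5 × 0.814516 = 9.3669
rent: 20.9 × (495.80/658.37) = 20.9 × 0.753072 = 15.7392
Index = Σ wᵢ·(p₁ᵢ/p₀ᵢ) = 7.2363 + 12.9371 + 23.4959 + 20.6250 + 9.3669 + 15.7392 = 89.4004

89.4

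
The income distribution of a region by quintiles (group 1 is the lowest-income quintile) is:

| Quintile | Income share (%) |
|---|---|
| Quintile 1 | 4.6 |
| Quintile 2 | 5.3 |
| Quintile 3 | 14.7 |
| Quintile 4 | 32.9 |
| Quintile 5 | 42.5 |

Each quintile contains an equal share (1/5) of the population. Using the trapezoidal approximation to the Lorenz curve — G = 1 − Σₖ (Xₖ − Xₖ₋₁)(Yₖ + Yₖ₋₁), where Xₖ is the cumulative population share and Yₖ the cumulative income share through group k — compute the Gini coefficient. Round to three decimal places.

0.414

Cumulative income shares Yₖ: 0.0460, 0.0990, 0.2460, 0.5750, 1.0000
Σ (Xₖ−Xₖ₋₁)(Yₖ+Yₖ₋₁) = (1/5)(0.0460+0.0000) + (1/5)(0.0990+0.0460) + (1/5)(0.2460+0.0990) + (1/5)(0.5750+0.2460) + (1/5)(1.0000+0.5750)
  = 0.0092 + 0.0290 + 0.0690 + 0.1642 + 0.3150 = 0.5864
G = 1 − 0.5864 = 0.4136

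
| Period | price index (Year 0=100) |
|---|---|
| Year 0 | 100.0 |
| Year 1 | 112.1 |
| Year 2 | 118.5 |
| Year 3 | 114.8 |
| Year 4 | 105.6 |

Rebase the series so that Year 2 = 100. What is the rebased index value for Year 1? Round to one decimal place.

Rebased(Year 1) = 112.1 / 118.5 × 100 = 94.5992

94.6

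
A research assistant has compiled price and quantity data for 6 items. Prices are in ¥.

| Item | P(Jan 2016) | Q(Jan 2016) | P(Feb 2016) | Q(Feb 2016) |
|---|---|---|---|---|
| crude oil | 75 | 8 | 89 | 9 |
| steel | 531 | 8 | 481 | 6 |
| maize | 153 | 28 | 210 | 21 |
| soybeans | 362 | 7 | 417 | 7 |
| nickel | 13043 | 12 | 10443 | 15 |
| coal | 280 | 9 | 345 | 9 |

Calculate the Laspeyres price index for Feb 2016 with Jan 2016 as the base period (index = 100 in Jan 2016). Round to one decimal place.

Laspeyres price index uses base-period quantities as weights.
ΣP(Feb 2016)·Q(Jan 2016) = 89×8 + 481×8 + 210×28 + 417×7 + 10443×12 + 345×9 = 712 + 3848 + 5880 + 2919 + 125316 + 3105 = 141780
ΣP(Jan 2016)·Q(Jan 2016) = 75×8 + 531×8 + 153×28 + 362×7 + 13043×12 + 280×9 = 600 + 4248 + 4284 + 2534 + 156516 + 2520 = 170702
Index = 141780 / 170702 × 100 = 83.0570

83.1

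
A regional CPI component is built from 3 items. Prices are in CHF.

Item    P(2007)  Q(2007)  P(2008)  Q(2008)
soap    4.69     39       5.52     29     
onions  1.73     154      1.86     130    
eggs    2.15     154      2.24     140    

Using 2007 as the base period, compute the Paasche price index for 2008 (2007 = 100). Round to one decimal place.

108.1

Paasche price index uses current-period quantities as weights.
ΣP(2008)·Q(2008) = 5.52×29 + 1.86×130 + 2.24×140 = 160.08 + 241.8 + 313.6 = 715.48
ΣP(2007)·Q(2008) = 4.69×29 + 1.73×130 + 2.15×140 = 136.01 + 224.9 + 301 = 661.91
Index = 715.48 / 661.91 × 100 = 108.0932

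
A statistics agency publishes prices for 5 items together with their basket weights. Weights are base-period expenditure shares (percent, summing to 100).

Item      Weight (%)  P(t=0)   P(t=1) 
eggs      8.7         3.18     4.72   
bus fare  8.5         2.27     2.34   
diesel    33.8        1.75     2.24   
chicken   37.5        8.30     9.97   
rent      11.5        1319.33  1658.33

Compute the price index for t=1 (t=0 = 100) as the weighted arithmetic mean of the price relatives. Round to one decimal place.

eggs: 8.7 × (4.72/3.18) = 8.7 × 1.484277 = 12.9132
bus fare: 8.5 × (2.34/2.27) = 8.5 × 1.030837 = 8.7621
diesel: 33.8 × (2.24/1.75) = 33.8 × 1.280000 = 43.2640
chicken: 37.5 × (9.97/8.30) = 37.5 × 1.201205 = 45.0452
rent: 11.5 × (1658.33/1319.33) = 11.5 × 1.256949 = 14.4549
Index = Σ wᵢ·(p₁ᵢ/p₀ᵢ) = 12.9132 + 8.7621 + 43.2640 + 45.0452 + 14.4549 = 124.4394

124.4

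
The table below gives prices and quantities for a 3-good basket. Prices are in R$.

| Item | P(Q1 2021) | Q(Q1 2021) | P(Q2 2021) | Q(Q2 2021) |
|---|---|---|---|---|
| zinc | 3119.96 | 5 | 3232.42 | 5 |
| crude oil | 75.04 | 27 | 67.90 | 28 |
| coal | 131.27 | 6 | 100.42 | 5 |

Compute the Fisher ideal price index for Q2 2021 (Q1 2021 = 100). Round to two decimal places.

101.07

Laspeyres component (base-period weights):
ΣP(Q2 2021)Q(Q1 2021) = 3232.42×5 + 67.90×27 + 100.42×6 = 16162.1 + 1833.3 + 602.52 = 18597.92
ΣP(Q1 2021)Q(Q1 2021) = 3119.96×5 + 75.04×27 + 131.27×6 = 15599.8 + 2026.08 + 787.62 = 18413.5
L = 18597.92 / 18413.5 × 100 = 101.0015
Paasche component (current-period weights):
ΣP(Q2 2021)Q(Q2 2021) = 3232.42×5 + 67.90×28 + 100.42×5 = 16162.1 + 1901.2 + 502.1 = 18565.4
ΣP(Q1 2021)Q(Q2 2021) = 3119.96×5 + 75.04×28 + 131.27×5 = 15599.8 + 2101.12 + 656.35 = 18357.27
P = 18565.4 / 18357.27 × 100 = 101.1338
Fisher = √(L × P) = √(101.0015 × 101.1338) = 101.0676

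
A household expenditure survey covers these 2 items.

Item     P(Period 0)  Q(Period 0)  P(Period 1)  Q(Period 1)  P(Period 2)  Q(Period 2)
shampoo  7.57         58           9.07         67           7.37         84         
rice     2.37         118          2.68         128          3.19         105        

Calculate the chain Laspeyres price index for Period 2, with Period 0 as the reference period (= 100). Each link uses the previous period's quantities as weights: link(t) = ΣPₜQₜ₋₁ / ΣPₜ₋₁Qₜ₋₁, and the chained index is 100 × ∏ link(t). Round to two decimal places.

Link Period 0→Period 1:
ΣP(Period 1)Q(Period 0) = 9.07×58 + 2.68×118 = 526.06 + 316.24 = 842.3
ΣP(Period 0)Q(Period 0) = 7.57×58 + 2.37×118 = 439.06 + 279.66 = 718.72
link = 842.3/718.72 = 1.171945
Link Period 1→Period 2:
ΣP(Period 2)Q(Period 1) = 7.37×67 + 3.19×128 = 493.79 + 408.32 = 902.11
ΣP(Period 1)Q(Period 1) = 9.07×67 + 2.68×128 = 607.69 + 343.04 = 950.73
link = 902.11/950.73 = 0.948860
Chained index = 100 × 1.171945 × 0.948860 = 111.2012

111.20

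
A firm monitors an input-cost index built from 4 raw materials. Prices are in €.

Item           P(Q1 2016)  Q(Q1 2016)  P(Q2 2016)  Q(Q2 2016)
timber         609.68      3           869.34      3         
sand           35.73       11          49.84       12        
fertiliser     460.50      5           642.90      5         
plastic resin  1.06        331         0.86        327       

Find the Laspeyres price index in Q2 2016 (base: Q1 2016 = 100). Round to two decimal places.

Laspeyres price index uses base-period quantities as weights.
ΣP(Q2 2016)·Q(Q1 2016) = 869.34×3 + 49.84×11 + 642.90×5 + 0.86×331 = 2608.02 + 548.24 + 3214.5 + 284.66 = 6655.42
ΣP(Q1 2016)·Q(Q1 2016) = 609.68×3 + 35.73×11 + 460.50×5 + 1.06×331 = 1829.04 + 393.03 + 2302.5 + 350.86 = 4875.43
Index = 6655.42 / 4875.43 × 100 = 136.5094

136.51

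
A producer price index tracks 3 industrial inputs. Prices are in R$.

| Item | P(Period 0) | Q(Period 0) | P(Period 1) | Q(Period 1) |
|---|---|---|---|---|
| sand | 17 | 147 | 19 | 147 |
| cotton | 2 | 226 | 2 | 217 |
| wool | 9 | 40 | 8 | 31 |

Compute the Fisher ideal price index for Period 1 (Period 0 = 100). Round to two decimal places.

107.93

Laspeyres component (base-period weights):
ΣP(Period 1)Q(Period 0) = 19×147 + 2×226 + 8×40 = 2793 + 452 + 320 = 3565
ΣP(Period 0)Q(Period 0) = 17×147 + 2×226 + 9×40 = 2499 + 452 + 360 = 3311
L = 3565 / 3311 × 100 = 107.6714
Paasche component (current-period weights):
ΣP(Period 1)Q(Period 1) = 19×147 + 2×217 + 8×31 = 2793 + 434 + 248 = 3475
ΣP(Period 0)Q(Period 1) = 17×147 + 2×217 + 9×31 = 2499 + 434 + 279 = 3212
P = 3475 / 3212 × 100 = 108.1880
Fisher = √(L × P) = √(107.6714 × 108.1880) = 107.9294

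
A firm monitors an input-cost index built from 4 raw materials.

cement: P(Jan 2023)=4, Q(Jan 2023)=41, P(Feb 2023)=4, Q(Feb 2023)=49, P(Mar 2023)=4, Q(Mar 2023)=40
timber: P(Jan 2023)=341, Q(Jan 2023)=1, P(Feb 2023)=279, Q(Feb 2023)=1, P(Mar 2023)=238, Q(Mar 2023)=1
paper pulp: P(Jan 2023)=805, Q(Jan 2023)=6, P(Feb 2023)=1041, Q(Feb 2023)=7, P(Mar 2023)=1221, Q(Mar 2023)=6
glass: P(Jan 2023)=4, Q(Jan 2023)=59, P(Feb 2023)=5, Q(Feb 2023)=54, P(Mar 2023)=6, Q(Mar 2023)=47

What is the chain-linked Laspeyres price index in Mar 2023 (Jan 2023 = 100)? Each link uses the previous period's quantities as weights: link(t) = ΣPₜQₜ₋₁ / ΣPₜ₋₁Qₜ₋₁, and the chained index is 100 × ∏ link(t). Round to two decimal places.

145.23

Link Jan 2023→Feb 2023:
ΣP(Feb 2023)Q(Jan 2023) = 4×41 + 279×1 + 1041×6 + 5×59 = 164 + 279 + 6246 + 295 = 6984
ΣP(Jan 2023)Q(Jan 2023) = 4×41 + 341×1 + 805×6 + 4×59 = 164 + 341 + 4830 + 236 = 5571
link = 6984/5571 = 1.253635
Link Feb 2023→Mar 2023:
ΣP(Mar 2023)Q(Feb 2023) = 4×49 + 238×1 + 1221×7 + 6×54 = 196 + 238 + 8547 + 324 = 9305
ΣP(Feb 2023)Q(Feb 2023) = 4×49 + 279×1 + 1041×7 + 5×54 = 196 + 279 + 7287 + 270 = 8032
link = 9305/8032 = 1.158491
Chained index = 100 × 1.253635 × 1.158491 = 145.2325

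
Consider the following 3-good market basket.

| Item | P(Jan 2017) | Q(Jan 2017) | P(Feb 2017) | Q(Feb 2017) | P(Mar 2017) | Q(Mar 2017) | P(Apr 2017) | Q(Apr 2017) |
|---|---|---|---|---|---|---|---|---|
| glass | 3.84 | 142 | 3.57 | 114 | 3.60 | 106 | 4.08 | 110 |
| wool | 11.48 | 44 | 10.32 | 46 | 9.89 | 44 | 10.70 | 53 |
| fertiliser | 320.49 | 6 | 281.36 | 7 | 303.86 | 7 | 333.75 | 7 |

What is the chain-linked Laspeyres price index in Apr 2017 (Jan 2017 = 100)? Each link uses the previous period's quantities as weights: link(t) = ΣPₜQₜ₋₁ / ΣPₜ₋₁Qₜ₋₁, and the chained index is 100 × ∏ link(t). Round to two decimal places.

Link Jan 2017→Feb 2017:
ΣP(Feb 2017)Q(Jan 2017) = 3.57×142 + 10.32×44 + 281.36×6 = 506.94 + 454.08 + 1688.16 = 2649.18
ΣP(Jan 2017)Q(Jan 2017) = 3.84×142 + 11.48×44 + 320.49×6 = 545.28 + 505.12 + 1922.94 = 2973.34
link = 2649.18/2973.34 = 0.890978
Link Feb 2017→Mar 2017:
ΣP(Mar 2017)Q(Feb 2017) = 3.60×114 + 9.89×46 + 303.86×7 = 410.4 + 454.94 + 2127.02 = 2992.36
ΣP(Feb 2017)Q(Feb 2017) = 3.57×114 + 10.32×46 + 281.36×7 = 406.98 + 474.72 + 1969.52 = 2851.22
link = 2992.36/2851.22 = 1.049502
Link Mar 2017→Apr 2017:
ΣP(Apr 2017)Q(Mar 2017) = 4.08×106 + 10.70×44 + 333.75×7 = 432.48 + 470.8 + 2336.25 = 3239.53
ΣP(Mar 2017)Q(Mar 2017) = 3.60×106 + 9.89×44 + 303.86×7 = 381.6 + 435.16 + 2127.02 = 2943.78
link = 3239.53/2943.78 = 1.100466
Chained index = 100 × 0.890978 × 1.049502 × 1.100466 = 102.9027

102.90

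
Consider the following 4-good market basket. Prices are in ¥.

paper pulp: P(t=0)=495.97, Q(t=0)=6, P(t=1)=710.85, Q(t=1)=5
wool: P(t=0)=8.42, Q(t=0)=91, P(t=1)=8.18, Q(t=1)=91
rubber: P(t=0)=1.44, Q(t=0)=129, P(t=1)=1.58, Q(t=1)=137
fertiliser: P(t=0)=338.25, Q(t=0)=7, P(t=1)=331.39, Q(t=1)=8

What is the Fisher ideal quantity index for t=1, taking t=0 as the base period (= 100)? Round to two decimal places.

Laspeyres component (base-period weights):
ΣP(t=0)Q(t=1) = 495.97×5 + 8.42×91 + 1.44×137 + 338.25×8 = 2479.85 + 766.22 + 197.28 + 2706 = 6149.35
ΣP(t=0)Q(t=0) = 495.97×6 + 8.42×91 + 1.44×129 + 338.25×7 = 2975.82 + 766.22 + 185.76 + 2367.75 = 6295.55
L = 6149.35 / 6295.55 × 100 = 97.6777
Paasche component (current-period weights):
ΣP(t=1)Q(t=1) = 710.85×5 + 8.18×91 + 1.58×137 + 331.39×8 = 3554.25 + 744.38 + 216.46 + 2651.12 = 7166.21
ΣP(t=1)Q(t=0) = 710.85×6 + 8.18×91 + 1.58×129 + 331.39×7 = 4265.1 + 744.38 + 203.82 + 2319.73 = 7533.03
P = 7166.21 / 7533.03 × 100 = 95.1305
Fisher = √(L × P) = √(97.6777 × 95.1305) = 96.3957

96.40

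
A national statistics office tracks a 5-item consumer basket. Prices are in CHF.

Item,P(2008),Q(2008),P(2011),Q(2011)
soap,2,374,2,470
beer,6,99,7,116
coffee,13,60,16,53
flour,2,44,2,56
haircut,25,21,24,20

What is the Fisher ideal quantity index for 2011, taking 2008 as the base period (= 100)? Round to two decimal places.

Laspeyres component (base-period weights):
ΣP(2008)Q(2011) = 2×470 + 6×116 + 13×53 + 2×56 + 25×20 = 940 + 696 + 689 + 112 + 500 = 2937
ΣP(2008)Q(2008) = 2×374 + 6×99 + 13×60 + 2×44 + 25×21 = 748 + 594 + 780 + 88 + 525 = 2735
L = 2937 / 2735 × 100 = 107.3857
Paasche component (current-period weights):
ΣP(2011)Q(2011) = 2×470 + 7×116 + 16×53 + 2×56 + 24×20 = 940 + 812 + 848 + 112 + 480 = 3192
ΣP(2011)Q(2008) = 2×374 + 7×99 + 16×60 + 2×44 + 24×21 = 748 + 693 + 960 + 88 + 504 = 2993
P = 3192 / 2993 × 100 = 106.6488
Fisher = √(L × P) = √(107.3857 × 106.6488) = 107.0167

107.02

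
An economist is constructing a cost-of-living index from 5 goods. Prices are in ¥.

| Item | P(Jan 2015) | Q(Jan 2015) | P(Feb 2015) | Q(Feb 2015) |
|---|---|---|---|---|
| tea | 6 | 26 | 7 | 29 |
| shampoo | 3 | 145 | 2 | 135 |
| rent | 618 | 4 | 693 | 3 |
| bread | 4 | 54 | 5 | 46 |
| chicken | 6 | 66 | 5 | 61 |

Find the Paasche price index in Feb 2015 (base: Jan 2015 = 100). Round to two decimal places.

Paasche price index uses current-period quantities as weights.
ΣP(Feb 2015)·Q(Feb 2015) = 7×29 + 2×135 + 693×3 + 5×46 + 5×61 = 203 + 270 + 2079 + 230 + 305 = 3087
ΣP(Jan 2015)·Q(Feb 2015) = 6×29 + 3×135 + 618×3 + 4×46 + 6×61 = 174 + 405 + 1854 + 184 + 366 = 2983
Index = 3087 / 2983 × 100 = 103.4864

103.49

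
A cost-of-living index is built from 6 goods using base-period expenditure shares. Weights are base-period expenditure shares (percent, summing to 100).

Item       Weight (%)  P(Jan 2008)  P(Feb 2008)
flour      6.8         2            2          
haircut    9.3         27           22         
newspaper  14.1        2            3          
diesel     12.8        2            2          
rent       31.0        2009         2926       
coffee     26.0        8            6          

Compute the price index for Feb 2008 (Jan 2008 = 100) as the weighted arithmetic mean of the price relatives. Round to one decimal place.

flour: 6.8 × (2/2) = 6.8 × 1.000000 = 6.8000
haircut: 9.3 × (22/27) = 9.3 × 0.814815 = 7.5778
newspaper: 14.1 × (3/2) = 14.1 × 1.500000 = 21.1500
diesel: 12.8 × (2/2) = 12.8 × 1.000000 = 12.8000
rent: 31.0 × (2926/2009) = 31.0 × 1.456446 = 45.1498
coffee: 26.0 × (6/8) = 26.0 × 0.750000 = 19.5000
Index = Σ wᵢ·(p₁ᵢ/p₀ᵢ) = 6.8000 + 7.5778 + 21.1500 + 12.8000 + 45.1498 + 19.5000 = 112.9776

113.0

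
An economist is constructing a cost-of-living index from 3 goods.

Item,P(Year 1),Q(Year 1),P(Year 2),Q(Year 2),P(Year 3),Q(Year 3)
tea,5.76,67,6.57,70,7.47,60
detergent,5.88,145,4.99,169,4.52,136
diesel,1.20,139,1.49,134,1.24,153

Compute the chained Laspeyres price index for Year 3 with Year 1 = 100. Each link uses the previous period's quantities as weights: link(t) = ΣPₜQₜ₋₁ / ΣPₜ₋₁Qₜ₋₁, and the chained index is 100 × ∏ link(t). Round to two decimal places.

Link Year 1→Year 2:
ΣP(Year 2)Q(Year 1) = 6.57×67 + 4.99×145 + 1.49×139 = 440.19 + 723.55 + 207.11 = 1370.85
ΣP(Year 1)Q(Year 1) = 5.76×67 + 5.88×145 + 1.20×139 = 385.92 + 852.6 + 166.8 = 1405.32
link = 1370.85/1405.32 = 0.975472
Link Year 2→Year 3:
ΣP(Year 3)Q(Year 2) = 7.47×70 + 4.52×169 + 1.24×134 = 522.9 + 763.88 + 166.16 = 1452.94
ΣP(Year 2)Q(Year 2) = 6.57×70 + 4.99×169 + 1.49×134 = 459.9 + 843.31 + 199.66 = 1502.87
link = 1452.94/1502.87 = 0.966777
Chained index = 100 × 0.975472 × 0.966777 = 94.3064

94.31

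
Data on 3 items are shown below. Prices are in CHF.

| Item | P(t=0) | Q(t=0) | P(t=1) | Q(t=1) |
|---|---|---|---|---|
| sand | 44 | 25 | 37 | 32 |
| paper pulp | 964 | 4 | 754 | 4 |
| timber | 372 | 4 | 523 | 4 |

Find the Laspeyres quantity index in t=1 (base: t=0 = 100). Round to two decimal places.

Laspeyres quantity index uses base-period prices as weights.
ΣP(t=0)·Q(t=1) = 44×32 + 964×4 + 372×4 = 1408 + 3856 + 1488 = 6752
ΣP(t=0)·Q(t=0) = 44×25 + 964×4 + 372×4 = 1100 + 3856 + 1488 = 6444
Index = 6752 / 6444 × 100 = 104.7796

104.78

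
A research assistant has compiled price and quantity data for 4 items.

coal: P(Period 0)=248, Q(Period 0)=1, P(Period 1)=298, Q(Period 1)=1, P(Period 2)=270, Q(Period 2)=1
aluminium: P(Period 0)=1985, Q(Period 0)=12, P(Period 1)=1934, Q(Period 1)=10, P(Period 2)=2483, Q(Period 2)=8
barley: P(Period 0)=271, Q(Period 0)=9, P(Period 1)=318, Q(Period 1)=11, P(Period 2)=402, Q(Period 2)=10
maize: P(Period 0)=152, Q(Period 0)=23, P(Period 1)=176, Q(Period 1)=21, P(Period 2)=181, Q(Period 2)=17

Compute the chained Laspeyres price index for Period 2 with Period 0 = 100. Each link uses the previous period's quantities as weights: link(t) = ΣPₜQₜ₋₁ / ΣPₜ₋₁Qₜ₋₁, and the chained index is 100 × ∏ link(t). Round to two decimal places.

Link Period 0→Period 1:
ΣP(Period 1)Q(Period 0) = 298×1 + 1934×12 + 318×9 + 176×23 = 298 + 23208 + 2862 + 4048 = 30416
ΣP(Period 0)Q(Period 0) = 248×1 + 1985×12 + 271×9 + 152×23 = 248 + 23820 + 2439 + 3496 = 30003
link = 30416/30003 = 1.013765
Link Period 1→Period 2:
ΣP(Period 2)Q(Period 1) = 270×1 + 2483×10 + 402×11 + 181×21 = 270 + 24830 + 4422 + 3801 = 33323
ΣP(Period 1)Q(Period 1) = 298×1 + 1934×10 + 318×11 + 176×21 = 298 + 19340 + 3498 + 3696 = 26832
link = 33323/26832 = 1.241913
Chained index = 100 × 1.013765 × 1.241913 = 125.9008

125.90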